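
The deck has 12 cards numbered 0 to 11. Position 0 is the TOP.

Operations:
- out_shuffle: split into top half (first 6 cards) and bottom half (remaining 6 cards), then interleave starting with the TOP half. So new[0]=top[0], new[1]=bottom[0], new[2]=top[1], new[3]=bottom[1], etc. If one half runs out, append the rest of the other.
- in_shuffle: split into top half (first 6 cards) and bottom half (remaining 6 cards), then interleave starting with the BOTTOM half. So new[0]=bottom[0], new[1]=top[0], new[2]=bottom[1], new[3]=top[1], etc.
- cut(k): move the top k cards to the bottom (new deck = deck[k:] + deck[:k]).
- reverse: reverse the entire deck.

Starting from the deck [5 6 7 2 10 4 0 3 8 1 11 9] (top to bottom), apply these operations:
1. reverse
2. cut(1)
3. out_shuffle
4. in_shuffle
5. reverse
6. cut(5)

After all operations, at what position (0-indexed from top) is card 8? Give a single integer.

Answer: 9

Derivation:
After op 1 (reverse): [9 11 1 8 3 0 4 10 2 7 6 5]
After op 2 (cut(1)): [11 1 8 3 0 4 10 2 7 6 5 9]
After op 3 (out_shuffle): [11 10 1 2 8 7 3 6 0 5 4 9]
After op 4 (in_shuffle): [3 11 6 10 0 1 5 2 4 8 9 7]
After op 5 (reverse): [7 9 8 4 2 5 1 0 10 6 11 3]
After op 6 (cut(5)): [5 1 0 10 6 11 3 7 9 8 4 2]
Card 8 is at position 9.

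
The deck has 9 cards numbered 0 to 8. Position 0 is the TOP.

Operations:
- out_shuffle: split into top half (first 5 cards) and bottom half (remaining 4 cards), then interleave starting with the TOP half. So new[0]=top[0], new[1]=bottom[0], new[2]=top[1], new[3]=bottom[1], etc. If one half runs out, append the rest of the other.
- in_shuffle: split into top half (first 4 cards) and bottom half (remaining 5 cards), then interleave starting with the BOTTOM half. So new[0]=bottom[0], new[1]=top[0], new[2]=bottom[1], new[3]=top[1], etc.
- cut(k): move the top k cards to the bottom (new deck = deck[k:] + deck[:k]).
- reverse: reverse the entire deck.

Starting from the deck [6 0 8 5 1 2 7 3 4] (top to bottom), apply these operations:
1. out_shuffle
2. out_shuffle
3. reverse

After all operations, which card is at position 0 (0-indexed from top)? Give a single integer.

After op 1 (out_shuffle): [6 2 0 7 8 3 5 4 1]
After op 2 (out_shuffle): [6 3 2 5 0 4 7 1 8]
After op 3 (reverse): [8 1 7 4 0 5 2 3 6]
Position 0: card 8.

Answer: 8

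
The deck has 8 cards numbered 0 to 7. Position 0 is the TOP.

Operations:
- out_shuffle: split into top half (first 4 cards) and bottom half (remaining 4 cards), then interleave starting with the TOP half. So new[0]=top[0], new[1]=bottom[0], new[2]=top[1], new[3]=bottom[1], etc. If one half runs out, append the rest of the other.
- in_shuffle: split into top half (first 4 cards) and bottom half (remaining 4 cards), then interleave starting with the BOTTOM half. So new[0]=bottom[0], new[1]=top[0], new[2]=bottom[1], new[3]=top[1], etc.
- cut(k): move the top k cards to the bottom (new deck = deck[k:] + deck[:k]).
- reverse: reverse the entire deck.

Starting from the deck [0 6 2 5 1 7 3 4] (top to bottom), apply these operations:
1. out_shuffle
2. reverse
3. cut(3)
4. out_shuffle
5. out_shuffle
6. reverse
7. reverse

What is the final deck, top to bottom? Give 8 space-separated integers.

Answer: 2 6 0 5 7 1 4 3

Derivation:
After op 1 (out_shuffle): [0 1 6 7 2 3 5 4]
After op 2 (reverse): [4 5 3 2 7 6 1 0]
After op 3 (cut(3)): [2 7 6 1 0 4 5 3]
After op 4 (out_shuffle): [2 0 7 4 6 5 1 3]
After op 5 (out_shuffle): [2 6 0 5 7 1 4 3]
After op 6 (reverse): [3 4 1 7 5 0 6 2]
After op 7 (reverse): [2 6 0 5 7 1 4 3]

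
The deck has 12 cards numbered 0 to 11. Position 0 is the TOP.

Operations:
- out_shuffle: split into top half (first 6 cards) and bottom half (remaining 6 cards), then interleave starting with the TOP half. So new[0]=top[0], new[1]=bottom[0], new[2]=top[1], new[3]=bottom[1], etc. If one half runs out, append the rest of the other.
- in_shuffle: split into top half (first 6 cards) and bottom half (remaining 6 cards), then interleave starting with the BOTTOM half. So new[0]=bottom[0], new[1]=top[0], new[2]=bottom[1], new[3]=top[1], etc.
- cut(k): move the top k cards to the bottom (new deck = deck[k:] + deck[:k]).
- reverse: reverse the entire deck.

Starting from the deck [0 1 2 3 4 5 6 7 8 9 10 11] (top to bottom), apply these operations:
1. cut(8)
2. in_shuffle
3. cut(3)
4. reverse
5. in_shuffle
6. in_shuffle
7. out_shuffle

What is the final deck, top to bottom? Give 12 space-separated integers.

Answer: 10 7 6 8 1 9 3 5 4 0 11 2

Derivation:
After op 1 (cut(8)): [8 9 10 11 0 1 2 3 4 5 6 7]
After op 2 (in_shuffle): [2 8 3 9 4 10 5 11 6 0 7 1]
After op 3 (cut(3)): [9 4 10 5 11 6 0 7 1 2 8 3]
After op 4 (reverse): [3 8 2 1 7 0 6 11 5 10 4 9]
After op 5 (in_shuffle): [6 3 11 8 5 2 10 1 4 7 9 0]
After op 6 (in_shuffle): [10 6 1 3 4 11 7 8 9 5 0 2]
After op 7 (out_shuffle): [10 7 6 8 1 9 3 5 4 0 11 2]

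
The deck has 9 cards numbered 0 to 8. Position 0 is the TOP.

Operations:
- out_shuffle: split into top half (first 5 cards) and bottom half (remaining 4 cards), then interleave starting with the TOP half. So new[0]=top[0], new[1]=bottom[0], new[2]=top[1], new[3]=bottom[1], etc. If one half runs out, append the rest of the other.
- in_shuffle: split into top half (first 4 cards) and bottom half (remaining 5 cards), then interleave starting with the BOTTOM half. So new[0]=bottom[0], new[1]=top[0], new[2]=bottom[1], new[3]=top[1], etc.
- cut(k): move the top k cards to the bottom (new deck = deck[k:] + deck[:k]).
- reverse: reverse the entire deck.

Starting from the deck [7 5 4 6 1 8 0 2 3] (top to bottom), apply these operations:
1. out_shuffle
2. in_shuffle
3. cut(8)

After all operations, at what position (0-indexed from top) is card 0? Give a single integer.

After op 1 (out_shuffle): [7 8 5 0 4 2 6 3 1]
After op 2 (in_shuffle): [4 7 2 8 6 5 3 0 1]
After op 3 (cut(8)): [1 4 7 2 8 6 5 3 0]
Card 0 is at position 8.

Answer: 8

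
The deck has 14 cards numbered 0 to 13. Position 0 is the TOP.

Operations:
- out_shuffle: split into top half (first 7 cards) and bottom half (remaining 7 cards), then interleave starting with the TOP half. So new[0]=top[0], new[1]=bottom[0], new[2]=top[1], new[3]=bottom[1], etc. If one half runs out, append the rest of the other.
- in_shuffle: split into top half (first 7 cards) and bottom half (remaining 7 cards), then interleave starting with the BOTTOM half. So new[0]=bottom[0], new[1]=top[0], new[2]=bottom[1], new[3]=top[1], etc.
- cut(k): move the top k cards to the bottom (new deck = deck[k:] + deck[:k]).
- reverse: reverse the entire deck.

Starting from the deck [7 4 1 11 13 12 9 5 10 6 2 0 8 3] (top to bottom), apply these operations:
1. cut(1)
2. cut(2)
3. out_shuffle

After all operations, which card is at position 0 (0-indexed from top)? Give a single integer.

Answer: 11

Derivation:
After op 1 (cut(1)): [4 1 11 13 12 9 5 10 6 2 0 8 3 7]
After op 2 (cut(2)): [11 13 12 9 5 10 6 2 0 8 3 7 4 1]
After op 3 (out_shuffle): [11 2 13 0 12 8 9 3 5 7 10 4 6 1]
Position 0: card 11.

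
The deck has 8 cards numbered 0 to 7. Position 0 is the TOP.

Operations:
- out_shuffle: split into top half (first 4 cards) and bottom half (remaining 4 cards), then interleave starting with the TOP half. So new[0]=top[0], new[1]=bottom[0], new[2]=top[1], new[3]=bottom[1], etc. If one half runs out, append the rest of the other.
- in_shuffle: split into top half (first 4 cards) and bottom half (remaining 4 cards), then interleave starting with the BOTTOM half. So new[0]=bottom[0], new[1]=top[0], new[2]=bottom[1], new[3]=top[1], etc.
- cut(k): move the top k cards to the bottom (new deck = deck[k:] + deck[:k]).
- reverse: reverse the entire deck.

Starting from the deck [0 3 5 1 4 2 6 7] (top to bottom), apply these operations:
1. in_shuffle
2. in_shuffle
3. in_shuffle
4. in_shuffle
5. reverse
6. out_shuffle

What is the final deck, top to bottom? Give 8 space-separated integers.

After op 1 (in_shuffle): [4 0 2 3 6 5 7 1]
After op 2 (in_shuffle): [6 4 5 0 7 2 1 3]
After op 3 (in_shuffle): [7 6 2 4 1 5 3 0]
After op 4 (in_shuffle): [1 7 5 6 3 2 0 4]
After op 5 (reverse): [4 0 2 3 6 5 7 1]
After op 6 (out_shuffle): [4 6 0 5 2 7 3 1]

Answer: 4 6 0 5 2 7 3 1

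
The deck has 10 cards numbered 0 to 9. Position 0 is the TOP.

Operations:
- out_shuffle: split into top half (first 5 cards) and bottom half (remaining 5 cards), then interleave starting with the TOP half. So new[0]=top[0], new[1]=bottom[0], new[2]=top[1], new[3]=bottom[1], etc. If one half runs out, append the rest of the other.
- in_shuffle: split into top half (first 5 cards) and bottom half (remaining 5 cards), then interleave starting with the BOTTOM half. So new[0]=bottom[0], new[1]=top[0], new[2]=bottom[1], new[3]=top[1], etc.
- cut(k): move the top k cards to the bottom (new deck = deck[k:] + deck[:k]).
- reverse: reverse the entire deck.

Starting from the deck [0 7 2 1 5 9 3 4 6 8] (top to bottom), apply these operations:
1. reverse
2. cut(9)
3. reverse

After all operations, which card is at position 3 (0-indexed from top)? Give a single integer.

After op 1 (reverse): [8 6 4 3 9 5 1 2 7 0]
After op 2 (cut(9)): [0 8 6 4 3 9 5 1 2 7]
After op 3 (reverse): [7 2 1 5 9 3 4 6 8 0]
Position 3: card 5.

Answer: 5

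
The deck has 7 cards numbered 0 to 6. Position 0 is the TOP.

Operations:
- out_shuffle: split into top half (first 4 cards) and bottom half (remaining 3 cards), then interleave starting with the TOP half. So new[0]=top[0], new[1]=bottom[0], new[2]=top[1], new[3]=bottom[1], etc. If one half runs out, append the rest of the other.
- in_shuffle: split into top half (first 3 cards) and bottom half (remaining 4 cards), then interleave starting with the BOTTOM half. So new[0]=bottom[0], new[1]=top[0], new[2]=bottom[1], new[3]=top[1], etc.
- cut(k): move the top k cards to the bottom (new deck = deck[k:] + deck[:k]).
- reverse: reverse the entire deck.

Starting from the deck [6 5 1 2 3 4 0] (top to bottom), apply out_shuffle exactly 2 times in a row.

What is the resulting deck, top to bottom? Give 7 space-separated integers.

Answer: 6 1 3 0 5 2 4

Derivation:
After op 1 (out_shuffle): [6 3 5 4 1 0 2]
After op 2 (out_shuffle): [6 1 3 0 5 2 4]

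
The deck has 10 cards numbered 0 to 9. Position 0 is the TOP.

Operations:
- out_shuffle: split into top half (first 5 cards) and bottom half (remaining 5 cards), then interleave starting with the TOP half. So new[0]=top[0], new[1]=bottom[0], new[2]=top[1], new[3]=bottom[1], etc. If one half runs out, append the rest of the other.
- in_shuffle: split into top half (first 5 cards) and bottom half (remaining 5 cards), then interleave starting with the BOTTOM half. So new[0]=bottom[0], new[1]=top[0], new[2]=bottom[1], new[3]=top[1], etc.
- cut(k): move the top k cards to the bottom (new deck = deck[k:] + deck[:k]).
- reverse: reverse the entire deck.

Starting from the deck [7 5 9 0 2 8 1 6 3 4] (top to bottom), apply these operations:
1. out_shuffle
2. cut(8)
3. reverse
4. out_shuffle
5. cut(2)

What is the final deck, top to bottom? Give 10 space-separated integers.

After op 1 (out_shuffle): [7 8 5 1 9 6 0 3 2 4]
After op 2 (cut(8)): [2 4 7 8 5 1 9 6 0 3]
After op 3 (reverse): [3 0 6 9 1 5 8 7 4 2]
After op 4 (out_shuffle): [3 5 0 8 6 7 9 4 1 2]
After op 5 (cut(2)): [0 8 6 7 9 4 1 2 3 5]

Answer: 0 8 6 7 9 4 1 2 3 5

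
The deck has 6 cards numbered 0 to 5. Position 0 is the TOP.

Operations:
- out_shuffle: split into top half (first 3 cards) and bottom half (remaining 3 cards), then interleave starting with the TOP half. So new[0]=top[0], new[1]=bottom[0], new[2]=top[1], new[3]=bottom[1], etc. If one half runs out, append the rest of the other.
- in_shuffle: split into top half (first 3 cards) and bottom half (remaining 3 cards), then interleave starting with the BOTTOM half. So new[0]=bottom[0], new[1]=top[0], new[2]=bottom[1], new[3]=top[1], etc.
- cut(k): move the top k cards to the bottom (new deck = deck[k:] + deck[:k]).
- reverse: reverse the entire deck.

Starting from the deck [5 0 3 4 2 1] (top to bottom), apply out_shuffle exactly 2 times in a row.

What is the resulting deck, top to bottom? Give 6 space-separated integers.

After op 1 (out_shuffle): [5 4 0 2 3 1]
After op 2 (out_shuffle): [5 2 4 3 0 1]

Answer: 5 2 4 3 0 1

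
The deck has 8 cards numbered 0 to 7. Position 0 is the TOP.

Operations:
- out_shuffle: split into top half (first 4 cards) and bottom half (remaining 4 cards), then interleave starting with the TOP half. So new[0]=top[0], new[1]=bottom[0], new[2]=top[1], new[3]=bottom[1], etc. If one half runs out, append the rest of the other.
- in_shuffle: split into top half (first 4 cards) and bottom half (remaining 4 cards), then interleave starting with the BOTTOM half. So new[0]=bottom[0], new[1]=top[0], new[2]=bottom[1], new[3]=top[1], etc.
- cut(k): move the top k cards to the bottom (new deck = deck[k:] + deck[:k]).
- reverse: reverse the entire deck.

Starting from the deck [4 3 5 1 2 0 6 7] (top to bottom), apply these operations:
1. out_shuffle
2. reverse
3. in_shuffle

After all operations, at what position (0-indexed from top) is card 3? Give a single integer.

After op 1 (out_shuffle): [4 2 3 0 5 6 1 7]
After op 2 (reverse): [7 1 6 5 0 3 2 4]
After op 3 (in_shuffle): [0 7 3 1 2 6 4 5]
Card 3 is at position 2.

Answer: 2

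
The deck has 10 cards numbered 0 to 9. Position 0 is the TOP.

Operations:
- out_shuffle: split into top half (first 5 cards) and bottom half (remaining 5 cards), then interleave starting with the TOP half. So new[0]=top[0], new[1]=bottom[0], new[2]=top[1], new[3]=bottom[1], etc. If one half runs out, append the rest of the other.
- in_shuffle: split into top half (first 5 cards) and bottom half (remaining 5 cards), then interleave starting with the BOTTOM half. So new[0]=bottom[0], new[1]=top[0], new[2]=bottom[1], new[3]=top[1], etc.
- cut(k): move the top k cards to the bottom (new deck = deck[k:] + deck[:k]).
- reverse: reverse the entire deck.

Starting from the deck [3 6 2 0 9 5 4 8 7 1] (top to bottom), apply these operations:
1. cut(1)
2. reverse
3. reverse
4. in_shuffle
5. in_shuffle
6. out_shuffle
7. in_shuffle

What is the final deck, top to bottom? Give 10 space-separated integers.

After op 1 (cut(1)): [6 2 0 9 5 4 8 7 1 3]
After op 2 (reverse): [3 1 7 8 4 5 9 0 2 6]
After op 3 (reverse): [6 2 0 9 5 4 8 7 1 3]
After op 4 (in_shuffle): [4 6 8 2 7 0 1 9 3 5]
After op 5 (in_shuffle): [0 4 1 6 9 8 3 2 5 7]
After op 6 (out_shuffle): [0 8 4 3 1 2 6 5 9 7]
After op 7 (in_shuffle): [2 0 6 8 5 4 9 3 7 1]

Answer: 2 0 6 8 5 4 9 3 7 1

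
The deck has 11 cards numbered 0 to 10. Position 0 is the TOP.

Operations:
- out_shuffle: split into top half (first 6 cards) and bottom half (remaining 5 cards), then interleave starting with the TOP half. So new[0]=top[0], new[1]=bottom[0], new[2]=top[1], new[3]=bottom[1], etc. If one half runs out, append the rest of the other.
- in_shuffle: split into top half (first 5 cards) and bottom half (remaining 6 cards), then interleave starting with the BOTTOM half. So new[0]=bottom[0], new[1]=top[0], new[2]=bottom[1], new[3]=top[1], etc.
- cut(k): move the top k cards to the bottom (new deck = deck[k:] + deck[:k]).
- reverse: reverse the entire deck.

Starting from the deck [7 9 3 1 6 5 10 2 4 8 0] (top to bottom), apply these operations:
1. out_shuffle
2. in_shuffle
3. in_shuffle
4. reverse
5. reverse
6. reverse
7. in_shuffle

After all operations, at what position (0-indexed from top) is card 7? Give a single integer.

After op 1 (out_shuffle): [7 10 9 2 3 4 1 8 6 0 5]
After op 2 (in_shuffle): [4 7 1 10 8 9 6 2 0 3 5]
After op 3 (in_shuffle): [9 4 6 7 2 1 0 10 3 8 5]
After op 4 (reverse): [5 8 3 10 0 1 2 7 6 4 9]
After op 5 (reverse): [9 4 6 7 2 1 0 10 3 8 5]
After op 6 (reverse): [5 8 3 10 0 1 2 7 6 4 9]
After op 7 (in_shuffle): [1 5 2 8 7 3 6 10 4 0 9]
Card 7 is at position 4.

Answer: 4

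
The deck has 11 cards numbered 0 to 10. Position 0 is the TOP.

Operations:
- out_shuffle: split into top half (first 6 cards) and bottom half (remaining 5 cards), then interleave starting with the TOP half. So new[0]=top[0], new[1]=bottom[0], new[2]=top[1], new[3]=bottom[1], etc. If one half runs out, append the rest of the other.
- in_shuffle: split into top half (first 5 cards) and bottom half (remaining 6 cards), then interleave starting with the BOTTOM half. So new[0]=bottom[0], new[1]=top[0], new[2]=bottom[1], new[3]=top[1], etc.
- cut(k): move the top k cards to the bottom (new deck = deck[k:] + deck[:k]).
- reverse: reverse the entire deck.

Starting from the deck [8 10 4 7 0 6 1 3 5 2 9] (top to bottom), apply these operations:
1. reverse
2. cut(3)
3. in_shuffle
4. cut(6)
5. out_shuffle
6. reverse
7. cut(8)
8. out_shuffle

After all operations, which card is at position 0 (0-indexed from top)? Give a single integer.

Answer: 0

Derivation:
After op 1 (reverse): [9 2 5 3 1 6 0 7 4 10 8]
After op 2 (cut(3)): [3 1 6 0 7 4 10 8 9 2 5]
After op 3 (in_shuffle): [4 3 10 1 8 6 9 0 2 7 5]
After op 4 (cut(6)): [9 0 2 7 5 4 3 10 1 8 6]
After op 5 (out_shuffle): [9 3 0 10 2 1 7 8 5 6 4]
After op 6 (reverse): [4 6 5 8 7 1 2 10 0 3 9]
After op 7 (cut(8)): [0 3 9 4 6 5 8 7 1 2 10]
After op 8 (out_shuffle): [0 8 3 7 9 1 4 2 6 10 5]
Position 0: card 0.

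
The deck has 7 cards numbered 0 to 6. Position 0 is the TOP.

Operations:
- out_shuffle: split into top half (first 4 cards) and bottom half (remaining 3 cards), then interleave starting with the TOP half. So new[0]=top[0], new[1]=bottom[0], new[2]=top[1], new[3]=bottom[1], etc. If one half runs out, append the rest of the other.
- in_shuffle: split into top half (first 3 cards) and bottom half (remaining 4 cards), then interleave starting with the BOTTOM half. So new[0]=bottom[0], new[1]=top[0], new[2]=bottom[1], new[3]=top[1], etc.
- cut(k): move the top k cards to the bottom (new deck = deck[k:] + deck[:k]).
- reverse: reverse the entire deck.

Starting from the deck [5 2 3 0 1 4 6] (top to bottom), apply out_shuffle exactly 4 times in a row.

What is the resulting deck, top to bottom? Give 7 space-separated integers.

After op 1 (out_shuffle): [5 1 2 4 3 6 0]
After op 2 (out_shuffle): [5 3 1 6 2 0 4]
After op 3 (out_shuffle): [5 2 3 0 1 4 6]
After op 4 (out_shuffle): [5 1 2 4 3 6 0]

Answer: 5 1 2 4 3 6 0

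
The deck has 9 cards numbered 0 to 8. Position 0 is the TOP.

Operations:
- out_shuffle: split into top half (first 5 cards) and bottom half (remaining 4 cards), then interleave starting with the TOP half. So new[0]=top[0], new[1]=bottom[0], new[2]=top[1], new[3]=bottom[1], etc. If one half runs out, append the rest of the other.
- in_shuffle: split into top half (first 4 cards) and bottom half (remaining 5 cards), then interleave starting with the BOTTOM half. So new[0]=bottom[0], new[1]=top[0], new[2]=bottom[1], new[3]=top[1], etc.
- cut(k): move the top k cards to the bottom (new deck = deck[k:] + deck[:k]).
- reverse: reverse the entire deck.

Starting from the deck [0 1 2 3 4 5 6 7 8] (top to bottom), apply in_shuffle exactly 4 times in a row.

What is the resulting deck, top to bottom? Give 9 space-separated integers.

Answer: 3 7 2 6 1 5 0 4 8

Derivation:
After op 1 (in_shuffle): [4 0 5 1 6 2 7 3 8]
After op 2 (in_shuffle): [6 4 2 0 7 5 3 1 8]
After op 3 (in_shuffle): [7 6 5 4 3 2 1 0 8]
After op 4 (in_shuffle): [3 7 2 6 1 5 0 4 8]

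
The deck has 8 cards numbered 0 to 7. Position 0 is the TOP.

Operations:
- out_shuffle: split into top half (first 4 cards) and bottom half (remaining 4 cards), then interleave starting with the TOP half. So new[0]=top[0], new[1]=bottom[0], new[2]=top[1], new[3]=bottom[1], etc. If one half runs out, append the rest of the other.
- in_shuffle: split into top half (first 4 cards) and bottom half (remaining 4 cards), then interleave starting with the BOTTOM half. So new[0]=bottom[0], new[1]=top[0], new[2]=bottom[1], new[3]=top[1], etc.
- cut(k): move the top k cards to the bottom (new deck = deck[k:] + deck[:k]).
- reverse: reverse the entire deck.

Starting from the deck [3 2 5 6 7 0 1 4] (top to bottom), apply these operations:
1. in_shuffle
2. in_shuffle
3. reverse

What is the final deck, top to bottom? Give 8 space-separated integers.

Answer: 2 6 0 4 3 5 7 1

Derivation:
After op 1 (in_shuffle): [7 3 0 2 1 5 4 6]
After op 2 (in_shuffle): [1 7 5 3 4 0 6 2]
After op 3 (reverse): [2 6 0 4 3 5 7 1]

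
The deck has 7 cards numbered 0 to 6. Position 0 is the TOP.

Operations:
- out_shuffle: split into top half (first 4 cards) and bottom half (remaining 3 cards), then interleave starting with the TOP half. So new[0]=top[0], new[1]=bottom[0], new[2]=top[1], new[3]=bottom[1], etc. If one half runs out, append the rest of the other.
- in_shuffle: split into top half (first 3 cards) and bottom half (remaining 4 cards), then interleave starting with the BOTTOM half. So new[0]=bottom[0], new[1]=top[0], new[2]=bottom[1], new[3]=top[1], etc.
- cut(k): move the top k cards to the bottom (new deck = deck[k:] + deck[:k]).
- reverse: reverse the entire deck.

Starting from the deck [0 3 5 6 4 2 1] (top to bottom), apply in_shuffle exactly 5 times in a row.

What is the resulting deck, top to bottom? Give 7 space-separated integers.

Answer: 3 6 2 0 5 4 1

Derivation:
After op 1 (in_shuffle): [6 0 4 3 2 5 1]
After op 2 (in_shuffle): [3 6 2 0 5 4 1]
After op 3 (in_shuffle): [0 3 5 6 4 2 1]
After op 4 (in_shuffle): [6 0 4 3 2 5 1]
After op 5 (in_shuffle): [3 6 2 0 5 4 1]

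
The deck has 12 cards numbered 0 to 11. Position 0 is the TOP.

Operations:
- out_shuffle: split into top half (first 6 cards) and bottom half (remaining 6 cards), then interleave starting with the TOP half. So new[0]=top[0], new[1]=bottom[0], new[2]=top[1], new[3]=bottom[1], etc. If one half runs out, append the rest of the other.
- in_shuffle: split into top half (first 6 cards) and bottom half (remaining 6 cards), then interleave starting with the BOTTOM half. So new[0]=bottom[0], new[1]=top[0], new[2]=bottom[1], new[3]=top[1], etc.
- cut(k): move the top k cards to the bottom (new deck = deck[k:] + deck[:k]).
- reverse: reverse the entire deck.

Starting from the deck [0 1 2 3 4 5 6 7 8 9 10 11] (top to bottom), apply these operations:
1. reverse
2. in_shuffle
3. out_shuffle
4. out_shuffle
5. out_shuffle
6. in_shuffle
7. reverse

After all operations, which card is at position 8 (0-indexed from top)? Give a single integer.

Answer: 8

Derivation:
After op 1 (reverse): [11 10 9 8 7 6 5 4 3 2 1 0]
After op 2 (in_shuffle): [5 11 4 10 3 9 2 8 1 7 0 6]
After op 3 (out_shuffle): [5 2 11 8 4 1 10 7 3 0 9 6]
After op 4 (out_shuffle): [5 10 2 7 11 3 8 0 4 9 1 6]
After op 5 (out_shuffle): [5 8 10 0 2 4 7 9 11 1 3 6]
After op 6 (in_shuffle): [7 5 9 8 11 10 1 0 3 2 6 4]
After op 7 (reverse): [4 6 2 3 0 1 10 11 8 9 5 7]
Position 8: card 8.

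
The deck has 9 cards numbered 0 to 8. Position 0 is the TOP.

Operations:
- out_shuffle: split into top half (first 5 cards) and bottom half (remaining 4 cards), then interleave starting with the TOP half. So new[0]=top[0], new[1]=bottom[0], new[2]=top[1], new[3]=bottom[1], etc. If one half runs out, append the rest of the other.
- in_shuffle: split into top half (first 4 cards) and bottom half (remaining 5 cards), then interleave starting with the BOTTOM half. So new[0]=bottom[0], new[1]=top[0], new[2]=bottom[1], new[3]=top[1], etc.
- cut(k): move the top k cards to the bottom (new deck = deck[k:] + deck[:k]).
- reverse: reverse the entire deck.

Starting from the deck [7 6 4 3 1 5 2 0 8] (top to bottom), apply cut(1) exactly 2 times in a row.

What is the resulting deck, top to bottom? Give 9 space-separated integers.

Answer: 4 3 1 5 2 0 8 7 6

Derivation:
After op 1 (cut(1)): [6 4 3 1 5 2 0 8 7]
After op 2 (cut(1)): [4 3 1 5 2 0 8 7 6]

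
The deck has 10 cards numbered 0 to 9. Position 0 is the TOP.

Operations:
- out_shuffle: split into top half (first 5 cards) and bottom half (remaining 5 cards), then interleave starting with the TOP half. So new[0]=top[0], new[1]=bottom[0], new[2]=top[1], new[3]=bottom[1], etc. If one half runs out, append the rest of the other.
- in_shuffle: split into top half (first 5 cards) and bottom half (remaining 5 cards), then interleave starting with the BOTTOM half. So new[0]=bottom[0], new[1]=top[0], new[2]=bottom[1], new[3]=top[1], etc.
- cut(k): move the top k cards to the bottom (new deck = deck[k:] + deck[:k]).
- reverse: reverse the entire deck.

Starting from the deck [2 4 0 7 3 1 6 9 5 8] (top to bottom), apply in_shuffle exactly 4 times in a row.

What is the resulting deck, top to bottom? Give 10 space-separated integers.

Answer: 5 6 3 0 2 8 9 1 7 4

Derivation:
After op 1 (in_shuffle): [1 2 6 4 9 0 5 7 8 3]
After op 2 (in_shuffle): [0 1 5 2 7 6 8 4 3 9]
After op 3 (in_shuffle): [6 0 8 1 4 5 3 2 9 7]
After op 4 (in_shuffle): [5 6 3 0 2 8 9 1 7 4]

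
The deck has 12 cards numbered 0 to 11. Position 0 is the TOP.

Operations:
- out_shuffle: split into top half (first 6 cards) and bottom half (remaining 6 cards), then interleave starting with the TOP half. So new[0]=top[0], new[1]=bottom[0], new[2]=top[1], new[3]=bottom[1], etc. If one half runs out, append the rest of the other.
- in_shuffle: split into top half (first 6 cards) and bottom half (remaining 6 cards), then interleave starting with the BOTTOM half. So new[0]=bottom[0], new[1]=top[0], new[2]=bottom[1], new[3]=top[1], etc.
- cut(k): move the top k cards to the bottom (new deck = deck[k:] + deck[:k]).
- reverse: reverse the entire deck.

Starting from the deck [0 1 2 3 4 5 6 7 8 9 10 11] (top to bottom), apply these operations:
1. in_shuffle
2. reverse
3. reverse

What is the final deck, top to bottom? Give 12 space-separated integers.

Answer: 6 0 7 1 8 2 9 3 10 4 11 5

Derivation:
After op 1 (in_shuffle): [6 0 7 1 8 2 9 3 10 4 11 5]
After op 2 (reverse): [5 11 4 10 3 9 2 8 1 7 0 6]
After op 3 (reverse): [6 0 7 1 8 2 9 3 10 4 11 5]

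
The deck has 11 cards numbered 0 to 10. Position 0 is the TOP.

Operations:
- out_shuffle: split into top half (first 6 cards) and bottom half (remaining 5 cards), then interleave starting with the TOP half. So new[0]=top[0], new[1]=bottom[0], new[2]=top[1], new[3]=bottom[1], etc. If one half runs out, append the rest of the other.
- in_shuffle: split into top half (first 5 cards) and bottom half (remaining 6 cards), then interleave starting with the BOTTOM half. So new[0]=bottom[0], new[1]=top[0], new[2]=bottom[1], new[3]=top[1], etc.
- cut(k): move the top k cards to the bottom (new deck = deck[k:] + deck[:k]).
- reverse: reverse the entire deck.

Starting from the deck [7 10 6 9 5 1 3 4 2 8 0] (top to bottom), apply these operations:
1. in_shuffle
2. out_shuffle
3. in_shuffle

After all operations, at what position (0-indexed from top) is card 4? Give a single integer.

After op 1 (in_shuffle): [1 7 3 10 4 6 2 9 8 5 0]
After op 2 (out_shuffle): [1 2 7 9 3 8 10 5 4 0 6]
After op 3 (in_shuffle): [8 1 10 2 5 7 4 9 0 3 6]
Card 4 is at position 6.

Answer: 6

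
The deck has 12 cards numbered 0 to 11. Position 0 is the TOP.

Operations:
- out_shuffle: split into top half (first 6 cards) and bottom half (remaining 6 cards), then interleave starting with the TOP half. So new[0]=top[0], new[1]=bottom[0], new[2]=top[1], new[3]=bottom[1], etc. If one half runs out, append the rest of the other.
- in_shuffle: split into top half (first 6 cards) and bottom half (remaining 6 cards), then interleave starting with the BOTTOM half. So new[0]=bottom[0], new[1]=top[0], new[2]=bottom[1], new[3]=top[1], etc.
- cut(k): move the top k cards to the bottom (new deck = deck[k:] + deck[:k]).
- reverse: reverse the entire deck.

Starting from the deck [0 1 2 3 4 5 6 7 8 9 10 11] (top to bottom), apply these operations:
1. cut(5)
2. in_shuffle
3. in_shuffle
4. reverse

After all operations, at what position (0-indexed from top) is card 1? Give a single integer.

Answer: 2

Derivation:
After op 1 (cut(5)): [5 6 7 8 9 10 11 0 1 2 3 4]
After op 2 (in_shuffle): [11 5 0 6 1 7 2 8 3 9 4 10]
After op 3 (in_shuffle): [2 11 8 5 3 0 9 6 4 1 10 7]
After op 4 (reverse): [7 10 1 4 6 9 0 3 5 8 11 2]
Card 1 is at position 2.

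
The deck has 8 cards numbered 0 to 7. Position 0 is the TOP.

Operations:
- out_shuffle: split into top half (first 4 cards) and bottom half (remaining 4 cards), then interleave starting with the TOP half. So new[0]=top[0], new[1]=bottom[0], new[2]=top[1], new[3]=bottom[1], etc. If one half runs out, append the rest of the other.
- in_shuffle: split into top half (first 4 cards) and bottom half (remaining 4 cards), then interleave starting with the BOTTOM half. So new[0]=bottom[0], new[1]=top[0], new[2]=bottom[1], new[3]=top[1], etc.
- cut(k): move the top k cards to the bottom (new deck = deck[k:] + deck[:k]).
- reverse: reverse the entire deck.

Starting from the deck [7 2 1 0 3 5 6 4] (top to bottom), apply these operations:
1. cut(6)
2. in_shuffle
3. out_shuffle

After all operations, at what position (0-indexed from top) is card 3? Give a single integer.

After op 1 (cut(6)): [6 4 7 2 1 0 3 5]
After op 2 (in_shuffle): [1 6 0 4 3 7 5 2]
After op 3 (out_shuffle): [1 3 6 7 0 5 4 2]
Card 3 is at position 1.

Answer: 1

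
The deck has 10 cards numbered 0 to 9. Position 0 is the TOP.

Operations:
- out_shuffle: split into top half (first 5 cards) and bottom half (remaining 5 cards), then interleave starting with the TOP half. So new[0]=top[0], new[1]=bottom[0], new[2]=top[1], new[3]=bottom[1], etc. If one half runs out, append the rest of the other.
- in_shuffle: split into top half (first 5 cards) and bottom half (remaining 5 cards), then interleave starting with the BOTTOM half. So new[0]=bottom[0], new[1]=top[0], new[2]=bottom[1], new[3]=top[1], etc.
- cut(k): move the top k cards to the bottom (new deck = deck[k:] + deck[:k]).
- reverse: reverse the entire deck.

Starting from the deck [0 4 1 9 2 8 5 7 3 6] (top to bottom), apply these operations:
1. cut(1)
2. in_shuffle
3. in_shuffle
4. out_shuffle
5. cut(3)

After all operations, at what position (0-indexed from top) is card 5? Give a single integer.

Answer: 9

Derivation:
After op 1 (cut(1)): [4 1 9 2 8 5 7 3 6 0]
After op 2 (in_shuffle): [5 4 7 1 3 9 6 2 0 8]
After op 3 (in_shuffle): [9 5 6 4 2 7 0 1 8 3]
After op 4 (out_shuffle): [9 7 5 0 6 1 4 8 2 3]
After op 5 (cut(3)): [0 6 1 4 8 2 3 9 7 5]
Card 5 is at position 9.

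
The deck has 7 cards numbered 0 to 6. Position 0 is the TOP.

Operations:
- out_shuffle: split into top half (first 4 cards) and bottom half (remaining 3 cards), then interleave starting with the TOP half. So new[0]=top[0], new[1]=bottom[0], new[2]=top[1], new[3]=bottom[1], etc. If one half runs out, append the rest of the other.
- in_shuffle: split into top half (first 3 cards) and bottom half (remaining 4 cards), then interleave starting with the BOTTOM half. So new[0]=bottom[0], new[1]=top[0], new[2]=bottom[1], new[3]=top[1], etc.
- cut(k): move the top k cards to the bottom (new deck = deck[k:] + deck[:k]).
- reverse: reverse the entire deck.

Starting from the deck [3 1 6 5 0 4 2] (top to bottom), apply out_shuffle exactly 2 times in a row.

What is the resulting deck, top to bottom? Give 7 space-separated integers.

Answer: 3 6 0 2 1 5 4

Derivation:
After op 1 (out_shuffle): [3 0 1 4 6 2 5]
After op 2 (out_shuffle): [3 6 0 2 1 5 4]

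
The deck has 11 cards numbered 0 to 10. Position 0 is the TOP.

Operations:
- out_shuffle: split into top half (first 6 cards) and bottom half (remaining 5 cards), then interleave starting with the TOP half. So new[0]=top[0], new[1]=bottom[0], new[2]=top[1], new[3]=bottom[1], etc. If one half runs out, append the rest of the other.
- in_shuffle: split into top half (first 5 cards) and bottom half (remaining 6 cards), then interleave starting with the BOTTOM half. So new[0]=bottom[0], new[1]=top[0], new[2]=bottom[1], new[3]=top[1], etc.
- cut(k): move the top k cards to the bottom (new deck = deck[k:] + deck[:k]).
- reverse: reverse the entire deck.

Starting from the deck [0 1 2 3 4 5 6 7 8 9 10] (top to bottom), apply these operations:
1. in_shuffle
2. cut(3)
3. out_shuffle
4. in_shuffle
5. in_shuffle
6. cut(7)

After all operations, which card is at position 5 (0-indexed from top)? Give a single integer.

After op 1 (in_shuffle): [5 0 6 1 7 2 8 3 9 4 10]
After op 2 (cut(3)): [1 7 2 8 3 9 4 10 5 0 6]
After op 3 (out_shuffle): [1 4 7 10 2 5 8 0 3 6 9]
After op 4 (in_shuffle): [5 1 8 4 0 7 3 10 6 2 9]
After op 5 (in_shuffle): [7 5 3 1 10 8 6 4 2 0 9]
After op 6 (cut(7)): [4 2 0 9 7 5 3 1 10 8 6]
Position 5: card 5.

Answer: 5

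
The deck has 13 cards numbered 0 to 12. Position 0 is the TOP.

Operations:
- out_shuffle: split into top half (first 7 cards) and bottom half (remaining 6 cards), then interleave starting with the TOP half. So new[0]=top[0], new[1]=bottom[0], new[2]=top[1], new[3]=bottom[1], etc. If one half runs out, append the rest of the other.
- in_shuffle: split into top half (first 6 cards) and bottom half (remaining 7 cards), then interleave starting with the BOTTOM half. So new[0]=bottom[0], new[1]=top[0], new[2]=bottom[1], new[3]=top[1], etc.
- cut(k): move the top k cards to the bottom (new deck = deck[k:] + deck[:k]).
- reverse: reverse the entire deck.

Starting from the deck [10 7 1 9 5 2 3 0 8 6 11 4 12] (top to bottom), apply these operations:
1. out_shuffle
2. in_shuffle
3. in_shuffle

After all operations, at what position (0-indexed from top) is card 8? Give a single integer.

Answer: 2

Derivation:
After op 1 (out_shuffle): [10 0 7 8 1 6 9 11 5 4 2 12 3]
After op 2 (in_shuffle): [9 10 11 0 5 7 4 8 2 1 12 6 3]
After op 3 (in_shuffle): [4 9 8 10 2 11 1 0 12 5 6 7 3]
Card 8 is at position 2.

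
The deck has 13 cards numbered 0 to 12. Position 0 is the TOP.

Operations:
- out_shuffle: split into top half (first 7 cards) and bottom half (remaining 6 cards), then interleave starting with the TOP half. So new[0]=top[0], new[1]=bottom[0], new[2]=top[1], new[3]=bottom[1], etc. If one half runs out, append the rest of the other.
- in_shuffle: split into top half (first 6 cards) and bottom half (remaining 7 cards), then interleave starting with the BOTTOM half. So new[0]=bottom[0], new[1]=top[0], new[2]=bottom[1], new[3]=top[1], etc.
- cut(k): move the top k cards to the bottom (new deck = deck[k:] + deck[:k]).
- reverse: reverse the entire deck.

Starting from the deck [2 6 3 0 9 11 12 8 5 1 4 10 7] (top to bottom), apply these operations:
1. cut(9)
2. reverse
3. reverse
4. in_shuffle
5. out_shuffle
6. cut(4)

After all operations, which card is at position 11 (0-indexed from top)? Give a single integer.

After op 1 (cut(9)): [1 4 10 7 2 6 3 0 9 11 12 8 5]
After op 2 (reverse): [5 8 12 11 9 0 3 6 2 7 10 4 1]
After op 3 (reverse): [1 4 10 7 2 6 3 0 9 11 12 8 5]
After op 4 (in_shuffle): [3 1 0 4 9 10 11 7 12 2 8 6 5]
After op 5 (out_shuffle): [3 7 1 12 0 2 4 8 9 6 10 5 11]
After op 6 (cut(4)): [0 2 4 8 9 6 10 5 11 3 7 1 12]
Position 11: card 1.

Answer: 1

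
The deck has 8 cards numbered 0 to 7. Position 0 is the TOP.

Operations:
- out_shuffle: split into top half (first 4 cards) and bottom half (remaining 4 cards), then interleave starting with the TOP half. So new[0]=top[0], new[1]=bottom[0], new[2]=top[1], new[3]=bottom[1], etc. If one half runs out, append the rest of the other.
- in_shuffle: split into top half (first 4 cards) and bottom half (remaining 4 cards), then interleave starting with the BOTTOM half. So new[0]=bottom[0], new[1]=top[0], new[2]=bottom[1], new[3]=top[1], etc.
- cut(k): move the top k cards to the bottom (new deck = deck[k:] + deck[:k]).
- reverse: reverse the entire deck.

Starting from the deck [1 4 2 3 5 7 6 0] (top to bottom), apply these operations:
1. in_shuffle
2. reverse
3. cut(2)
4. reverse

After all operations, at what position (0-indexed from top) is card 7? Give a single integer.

After op 1 (in_shuffle): [5 1 7 4 6 2 0 3]
After op 2 (reverse): [3 0 2 6 4 7 1 5]
After op 3 (cut(2)): [2 6 4 7 1 5 3 0]
After op 4 (reverse): [0 3 5 1 7 4 6 2]
Card 7 is at position 4.

Answer: 4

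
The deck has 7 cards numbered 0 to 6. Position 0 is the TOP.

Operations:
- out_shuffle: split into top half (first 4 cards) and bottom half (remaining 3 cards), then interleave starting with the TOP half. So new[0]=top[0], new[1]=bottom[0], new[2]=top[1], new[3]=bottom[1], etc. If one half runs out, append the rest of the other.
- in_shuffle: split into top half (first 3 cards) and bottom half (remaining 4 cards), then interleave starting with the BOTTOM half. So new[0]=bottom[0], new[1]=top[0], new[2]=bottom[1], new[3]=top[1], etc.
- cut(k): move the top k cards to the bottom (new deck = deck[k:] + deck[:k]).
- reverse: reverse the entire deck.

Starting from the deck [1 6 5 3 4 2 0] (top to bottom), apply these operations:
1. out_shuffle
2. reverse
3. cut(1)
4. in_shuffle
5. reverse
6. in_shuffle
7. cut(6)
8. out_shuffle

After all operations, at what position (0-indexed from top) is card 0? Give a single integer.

After op 1 (out_shuffle): [1 4 6 2 5 0 3]
After op 2 (reverse): [3 0 5 2 6 4 1]
After op 3 (cut(1)): [0 5 2 6 4 1 3]
After op 4 (in_shuffle): [6 0 4 5 1 2 3]
After op 5 (reverse): [3 2 1 5 4 0 6]
After op 6 (in_shuffle): [5 3 4 2 0 1 6]
After op 7 (cut(6)): [6 5 3 4 2 0 1]
After op 8 (out_shuffle): [6 2 5 0 3 1 4]
Card 0 is at position 3.

Answer: 3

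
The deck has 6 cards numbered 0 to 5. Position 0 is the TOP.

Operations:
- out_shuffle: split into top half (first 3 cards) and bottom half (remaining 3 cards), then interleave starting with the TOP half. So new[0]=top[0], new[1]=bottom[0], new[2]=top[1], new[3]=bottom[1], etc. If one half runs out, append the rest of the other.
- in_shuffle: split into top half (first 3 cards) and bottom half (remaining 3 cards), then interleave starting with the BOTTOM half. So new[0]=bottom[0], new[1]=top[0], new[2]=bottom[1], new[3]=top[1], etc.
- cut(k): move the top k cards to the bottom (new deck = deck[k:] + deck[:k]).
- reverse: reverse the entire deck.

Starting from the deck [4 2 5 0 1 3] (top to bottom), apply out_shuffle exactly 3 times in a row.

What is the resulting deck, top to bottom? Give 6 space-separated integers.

After op 1 (out_shuffle): [4 0 2 1 5 3]
After op 2 (out_shuffle): [4 1 0 5 2 3]
After op 3 (out_shuffle): [4 5 1 2 0 3]

Answer: 4 5 1 2 0 3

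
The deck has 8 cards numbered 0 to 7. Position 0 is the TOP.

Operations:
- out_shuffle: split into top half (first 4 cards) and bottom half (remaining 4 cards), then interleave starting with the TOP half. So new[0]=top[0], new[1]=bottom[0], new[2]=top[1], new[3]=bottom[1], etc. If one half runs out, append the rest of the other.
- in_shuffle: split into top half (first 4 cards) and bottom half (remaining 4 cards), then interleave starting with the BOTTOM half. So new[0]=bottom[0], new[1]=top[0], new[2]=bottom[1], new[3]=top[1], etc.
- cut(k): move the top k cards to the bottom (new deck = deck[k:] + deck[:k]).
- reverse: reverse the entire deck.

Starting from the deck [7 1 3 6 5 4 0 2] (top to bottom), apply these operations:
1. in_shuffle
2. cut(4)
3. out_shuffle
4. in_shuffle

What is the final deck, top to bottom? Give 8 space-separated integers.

Answer: 2 0 4 5 6 3 1 7

Derivation:
After op 1 (in_shuffle): [5 7 4 1 0 3 2 6]
After op 2 (cut(4)): [0 3 2 6 5 7 4 1]
After op 3 (out_shuffle): [0 5 3 7 2 4 6 1]
After op 4 (in_shuffle): [2 0 4 5 6 3 1 7]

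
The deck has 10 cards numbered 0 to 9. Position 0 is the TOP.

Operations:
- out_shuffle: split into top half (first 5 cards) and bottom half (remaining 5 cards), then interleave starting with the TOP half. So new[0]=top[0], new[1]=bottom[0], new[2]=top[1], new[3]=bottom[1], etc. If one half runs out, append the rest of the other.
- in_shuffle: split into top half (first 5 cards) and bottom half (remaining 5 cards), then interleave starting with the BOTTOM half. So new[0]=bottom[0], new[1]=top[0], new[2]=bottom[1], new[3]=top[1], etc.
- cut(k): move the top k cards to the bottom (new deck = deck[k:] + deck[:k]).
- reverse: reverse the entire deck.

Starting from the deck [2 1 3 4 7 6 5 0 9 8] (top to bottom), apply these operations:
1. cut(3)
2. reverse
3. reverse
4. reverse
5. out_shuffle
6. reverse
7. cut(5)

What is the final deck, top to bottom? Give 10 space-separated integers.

After op 1 (cut(3)): [4 7 6 5 0 9 8 2 1 3]
After op 2 (reverse): [3 1 2 8 9 0 5 6 7 4]
After op 3 (reverse): [4 7 6 5 0 9 8 2 1 3]
After op 4 (reverse): [3 1 2 8 9 0 5 6 7 4]
After op 5 (out_shuffle): [3 0 1 5 2 6 8 7 9 4]
After op 6 (reverse): [4 9 7 8 6 2 5 1 0 3]
After op 7 (cut(5)): [2 5 1 0 3 4 9 7 8 6]

Answer: 2 5 1 0 3 4 9 7 8 6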